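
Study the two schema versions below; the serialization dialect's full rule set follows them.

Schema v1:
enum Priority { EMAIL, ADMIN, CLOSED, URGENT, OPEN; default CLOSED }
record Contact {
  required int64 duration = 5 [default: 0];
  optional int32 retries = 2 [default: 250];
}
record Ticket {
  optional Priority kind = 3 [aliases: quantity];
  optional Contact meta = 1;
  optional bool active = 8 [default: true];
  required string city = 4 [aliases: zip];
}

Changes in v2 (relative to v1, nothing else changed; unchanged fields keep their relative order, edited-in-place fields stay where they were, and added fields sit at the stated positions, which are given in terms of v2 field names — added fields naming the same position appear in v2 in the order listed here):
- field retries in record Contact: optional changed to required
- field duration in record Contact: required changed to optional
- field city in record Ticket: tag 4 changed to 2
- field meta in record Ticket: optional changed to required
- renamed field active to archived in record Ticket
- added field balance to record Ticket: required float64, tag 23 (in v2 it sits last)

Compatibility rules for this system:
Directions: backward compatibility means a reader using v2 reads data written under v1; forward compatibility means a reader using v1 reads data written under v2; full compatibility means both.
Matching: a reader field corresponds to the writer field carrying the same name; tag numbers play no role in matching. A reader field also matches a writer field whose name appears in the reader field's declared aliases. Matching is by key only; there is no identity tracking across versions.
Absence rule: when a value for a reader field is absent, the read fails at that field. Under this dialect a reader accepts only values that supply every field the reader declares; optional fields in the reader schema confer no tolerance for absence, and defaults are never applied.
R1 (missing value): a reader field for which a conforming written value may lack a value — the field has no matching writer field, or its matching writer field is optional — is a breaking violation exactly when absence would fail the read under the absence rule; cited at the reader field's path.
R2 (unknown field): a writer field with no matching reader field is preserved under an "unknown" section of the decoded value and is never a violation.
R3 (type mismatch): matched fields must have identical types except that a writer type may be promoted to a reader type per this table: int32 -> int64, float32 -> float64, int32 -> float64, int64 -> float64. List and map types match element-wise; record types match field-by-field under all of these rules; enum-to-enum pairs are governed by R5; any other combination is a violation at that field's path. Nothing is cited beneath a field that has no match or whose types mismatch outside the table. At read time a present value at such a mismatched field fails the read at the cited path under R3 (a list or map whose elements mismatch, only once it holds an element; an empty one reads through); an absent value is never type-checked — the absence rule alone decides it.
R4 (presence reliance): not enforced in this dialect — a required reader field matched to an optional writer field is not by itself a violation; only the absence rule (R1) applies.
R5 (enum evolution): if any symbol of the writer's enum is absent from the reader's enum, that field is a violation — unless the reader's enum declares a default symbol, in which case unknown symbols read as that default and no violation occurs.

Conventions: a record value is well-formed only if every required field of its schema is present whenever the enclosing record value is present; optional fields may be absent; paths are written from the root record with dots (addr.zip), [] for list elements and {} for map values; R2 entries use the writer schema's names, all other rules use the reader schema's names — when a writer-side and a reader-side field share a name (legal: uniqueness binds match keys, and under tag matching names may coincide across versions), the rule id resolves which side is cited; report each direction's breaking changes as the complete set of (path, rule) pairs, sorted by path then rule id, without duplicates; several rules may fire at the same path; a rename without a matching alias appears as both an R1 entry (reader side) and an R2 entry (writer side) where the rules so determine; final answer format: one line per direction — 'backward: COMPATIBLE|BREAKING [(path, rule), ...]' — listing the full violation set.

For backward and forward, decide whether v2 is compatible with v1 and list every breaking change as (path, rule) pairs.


arrows below run writer -> reader for Ticket
backward for Ticket (reader v2, writer v1):
  kind: Priority -> Priority, writer optional; from kind
  meta: Contact -> Contact, writer optional; from meta
  archived has no writer counterpart
  city: string -> string, writer required; from city
  balance has no writer counterpart
  active (writer side), unknown to reader
  meta.duration: int64 -> int64, writer required; from meta.duration
  meta.retries: int32 -> int32, writer optional; from meta.retries
  R1 fires at archived
  R1 fires at balance
  R1 fires at kind
  R1 fires at meta
  R1 fires at meta.retries
  => 5 violation(s): backward is BREAKING for Ticket
forward for Ticket (reader v1, writer v2):
  kind: Priority -> Priority, writer optional; from kind
  meta: Contact -> Contact, writer required; from meta
  active has no writer counterpart
  city: string -> string, writer required; from city
  archived (writer side), unknown to reader
  balance (writer side), unknown to reader
  meta.duration: int64 -> int64, writer optional; from meta.duration
  meta.retries: int32 -> int32, writer required; from meta.retries
  R1 fires at active
  R1 fires at kind
  R1 fires at meta.duration
  => 3 violation(s): forward is BREAKING for Ticket

backward: BREAKING [(archived, R1), (balance, R1), (kind, R1), (meta, R1), (meta.retries, R1)]; forward: BREAKING [(active, R1), (kind, R1), (meta.duration, R1)]


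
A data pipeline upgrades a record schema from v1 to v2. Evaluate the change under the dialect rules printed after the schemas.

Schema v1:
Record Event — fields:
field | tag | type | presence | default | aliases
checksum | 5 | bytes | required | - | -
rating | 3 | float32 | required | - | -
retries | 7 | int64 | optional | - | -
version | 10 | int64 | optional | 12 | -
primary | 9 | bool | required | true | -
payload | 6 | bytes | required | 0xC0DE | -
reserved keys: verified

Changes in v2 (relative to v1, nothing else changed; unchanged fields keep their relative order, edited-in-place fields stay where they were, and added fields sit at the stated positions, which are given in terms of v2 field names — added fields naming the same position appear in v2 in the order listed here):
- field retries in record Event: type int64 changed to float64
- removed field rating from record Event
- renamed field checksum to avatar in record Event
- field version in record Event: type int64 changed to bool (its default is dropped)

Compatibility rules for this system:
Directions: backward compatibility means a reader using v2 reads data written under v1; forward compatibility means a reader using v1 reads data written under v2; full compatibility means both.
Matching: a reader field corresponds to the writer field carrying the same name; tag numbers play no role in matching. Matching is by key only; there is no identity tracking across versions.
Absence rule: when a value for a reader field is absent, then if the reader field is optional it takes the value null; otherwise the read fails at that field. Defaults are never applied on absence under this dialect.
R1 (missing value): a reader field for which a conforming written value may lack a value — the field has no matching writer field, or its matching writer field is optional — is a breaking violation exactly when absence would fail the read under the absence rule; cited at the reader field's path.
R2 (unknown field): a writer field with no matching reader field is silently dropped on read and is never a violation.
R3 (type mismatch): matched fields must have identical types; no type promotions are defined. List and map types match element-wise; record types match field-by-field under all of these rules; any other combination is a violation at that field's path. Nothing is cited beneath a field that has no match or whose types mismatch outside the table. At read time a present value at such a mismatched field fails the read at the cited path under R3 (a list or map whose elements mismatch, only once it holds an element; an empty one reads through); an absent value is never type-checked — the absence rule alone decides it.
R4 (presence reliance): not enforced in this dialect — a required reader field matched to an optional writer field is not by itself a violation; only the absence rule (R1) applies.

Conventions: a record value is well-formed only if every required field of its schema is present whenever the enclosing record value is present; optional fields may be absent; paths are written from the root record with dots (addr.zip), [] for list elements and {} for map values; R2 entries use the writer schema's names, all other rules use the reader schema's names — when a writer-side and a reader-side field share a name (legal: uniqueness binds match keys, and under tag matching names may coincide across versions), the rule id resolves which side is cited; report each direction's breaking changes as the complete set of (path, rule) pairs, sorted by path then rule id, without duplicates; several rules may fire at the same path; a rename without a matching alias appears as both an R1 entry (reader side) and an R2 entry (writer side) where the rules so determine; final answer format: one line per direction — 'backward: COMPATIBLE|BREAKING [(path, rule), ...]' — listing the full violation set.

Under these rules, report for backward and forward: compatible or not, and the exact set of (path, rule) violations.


backward: BREAKING [(avatar, R1), (retries, R3), (version, R3)]; forward: BREAKING [(checksum, R1), (rating, R1), (retries, R3), (version, R3)]

each type pair in Event: writer, then reader
backward pass over Event, reader schema v2, writer schema v1:
  avatar: no writer match
  writer optional, int64 -> float64: reader retries maps from writer retries
  writer optional, int64 -> bool: reader version maps from writer version
  writer required, bool -> bool: reader primary maps from writer primary
  writer required, bytes -> bytes: reader payload maps from writer payload
  leftover writer field: checksum
  leftover writer field: rating
  R1 fires at avatar
  R3 fires at retries
  R3 fires at version
  backward on Event therefore BREAKING (3)
forward pass over Event, reader schema v1, writer schema v2:
  checksum: no writer match
  rating: no writer match
  writer optional, float64 -> int64: reader retries maps from writer retries
  writer optional, bool -> int64: reader version maps from writer version
  writer required, bool -> bool: reader primary maps from writer primary
  writer required, bytes -> bytes: reader payload maps from writer payload
  leftover writer field: avatar
  R1 fires at checksum
  R1 fires at rating
  R3 fires at retries
  R3 fires at version
  forward on Event therefore BREAKING (4)


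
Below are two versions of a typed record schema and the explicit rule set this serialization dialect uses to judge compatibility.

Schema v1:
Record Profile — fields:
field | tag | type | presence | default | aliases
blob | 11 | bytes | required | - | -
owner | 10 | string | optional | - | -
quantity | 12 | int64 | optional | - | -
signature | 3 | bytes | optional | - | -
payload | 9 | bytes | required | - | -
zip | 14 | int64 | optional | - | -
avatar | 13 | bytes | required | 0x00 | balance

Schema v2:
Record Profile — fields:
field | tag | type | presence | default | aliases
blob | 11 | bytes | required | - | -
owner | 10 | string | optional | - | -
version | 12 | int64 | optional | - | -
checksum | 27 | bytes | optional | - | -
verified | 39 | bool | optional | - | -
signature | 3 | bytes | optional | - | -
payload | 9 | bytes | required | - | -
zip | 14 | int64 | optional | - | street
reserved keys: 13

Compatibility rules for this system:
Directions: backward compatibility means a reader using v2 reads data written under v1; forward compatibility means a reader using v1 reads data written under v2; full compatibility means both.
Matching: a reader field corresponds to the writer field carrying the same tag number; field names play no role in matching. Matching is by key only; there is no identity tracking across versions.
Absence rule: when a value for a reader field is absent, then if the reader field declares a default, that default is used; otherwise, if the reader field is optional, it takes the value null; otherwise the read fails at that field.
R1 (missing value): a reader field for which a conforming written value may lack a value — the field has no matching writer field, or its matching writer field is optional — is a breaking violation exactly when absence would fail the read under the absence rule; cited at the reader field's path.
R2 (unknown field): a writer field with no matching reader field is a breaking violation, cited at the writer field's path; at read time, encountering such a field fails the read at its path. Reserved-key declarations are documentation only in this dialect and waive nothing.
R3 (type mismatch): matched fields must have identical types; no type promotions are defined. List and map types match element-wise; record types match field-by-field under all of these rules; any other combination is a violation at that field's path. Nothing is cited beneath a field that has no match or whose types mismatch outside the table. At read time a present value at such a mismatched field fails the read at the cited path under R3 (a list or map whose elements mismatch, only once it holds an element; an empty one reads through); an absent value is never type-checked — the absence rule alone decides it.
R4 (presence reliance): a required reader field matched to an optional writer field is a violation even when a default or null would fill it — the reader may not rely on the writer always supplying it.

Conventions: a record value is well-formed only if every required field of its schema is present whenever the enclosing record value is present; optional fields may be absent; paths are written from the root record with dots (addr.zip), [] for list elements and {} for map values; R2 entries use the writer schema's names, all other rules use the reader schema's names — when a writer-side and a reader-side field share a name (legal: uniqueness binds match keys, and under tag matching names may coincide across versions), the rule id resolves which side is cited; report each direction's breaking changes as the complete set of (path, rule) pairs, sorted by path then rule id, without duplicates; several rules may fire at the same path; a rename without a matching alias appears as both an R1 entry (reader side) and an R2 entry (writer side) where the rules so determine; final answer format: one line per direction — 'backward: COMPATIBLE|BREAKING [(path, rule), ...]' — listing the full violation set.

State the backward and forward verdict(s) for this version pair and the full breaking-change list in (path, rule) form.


in Profile below, arrows point writer -> reader
backward on Profile — v2 reading data written by v1:
  blob: paired with writer blob (bytes -> bytes; writer required)
  owner: paired with writer owner (string -> string; writer optional)
  version: paired with writer quantity (int64 -> int64; writer optional)
  no writer field matches reader checksum
  no writer field matches reader verified
  signature: paired with writer signature (bytes -> bytes; writer optional)
  payload: paired with writer payload (bytes -> bytes; writer required)
  zip: paired with writer zip (int64 -> int64; writer optional)
  avatar (writer side), unknown to reader
  rule R2 violated at avatar
  => backward verdict for Profile: BREAKING, 1 violation(s)
forward on Profile — v1 reading data written by v2:
  blob: paired with writer blob (bytes -> bytes; writer required)
  owner: paired with writer owner (string -> string; writer optional)
  quantity: paired with writer version (int64 -> int64; writer optional)
  signature: paired with writer signature (bytes -> bytes; writer optional)
  payload: paired with writer payload (bytes -> bytes; writer required)
  zip: paired with writer zip (int64 -> int64; writer optional)
  no writer field matches reader avatar
  checksum (writer side), unknown to reader
  verified (writer side), unknown to reader
  rule R2 violated at checksum
  rule R2 violated at verified
  => forward verdict for Profile: BREAKING, 2 violation(s)

backward: BREAKING [(avatar, R2)]; forward: BREAKING [(checksum, R2), (verified, R2)]


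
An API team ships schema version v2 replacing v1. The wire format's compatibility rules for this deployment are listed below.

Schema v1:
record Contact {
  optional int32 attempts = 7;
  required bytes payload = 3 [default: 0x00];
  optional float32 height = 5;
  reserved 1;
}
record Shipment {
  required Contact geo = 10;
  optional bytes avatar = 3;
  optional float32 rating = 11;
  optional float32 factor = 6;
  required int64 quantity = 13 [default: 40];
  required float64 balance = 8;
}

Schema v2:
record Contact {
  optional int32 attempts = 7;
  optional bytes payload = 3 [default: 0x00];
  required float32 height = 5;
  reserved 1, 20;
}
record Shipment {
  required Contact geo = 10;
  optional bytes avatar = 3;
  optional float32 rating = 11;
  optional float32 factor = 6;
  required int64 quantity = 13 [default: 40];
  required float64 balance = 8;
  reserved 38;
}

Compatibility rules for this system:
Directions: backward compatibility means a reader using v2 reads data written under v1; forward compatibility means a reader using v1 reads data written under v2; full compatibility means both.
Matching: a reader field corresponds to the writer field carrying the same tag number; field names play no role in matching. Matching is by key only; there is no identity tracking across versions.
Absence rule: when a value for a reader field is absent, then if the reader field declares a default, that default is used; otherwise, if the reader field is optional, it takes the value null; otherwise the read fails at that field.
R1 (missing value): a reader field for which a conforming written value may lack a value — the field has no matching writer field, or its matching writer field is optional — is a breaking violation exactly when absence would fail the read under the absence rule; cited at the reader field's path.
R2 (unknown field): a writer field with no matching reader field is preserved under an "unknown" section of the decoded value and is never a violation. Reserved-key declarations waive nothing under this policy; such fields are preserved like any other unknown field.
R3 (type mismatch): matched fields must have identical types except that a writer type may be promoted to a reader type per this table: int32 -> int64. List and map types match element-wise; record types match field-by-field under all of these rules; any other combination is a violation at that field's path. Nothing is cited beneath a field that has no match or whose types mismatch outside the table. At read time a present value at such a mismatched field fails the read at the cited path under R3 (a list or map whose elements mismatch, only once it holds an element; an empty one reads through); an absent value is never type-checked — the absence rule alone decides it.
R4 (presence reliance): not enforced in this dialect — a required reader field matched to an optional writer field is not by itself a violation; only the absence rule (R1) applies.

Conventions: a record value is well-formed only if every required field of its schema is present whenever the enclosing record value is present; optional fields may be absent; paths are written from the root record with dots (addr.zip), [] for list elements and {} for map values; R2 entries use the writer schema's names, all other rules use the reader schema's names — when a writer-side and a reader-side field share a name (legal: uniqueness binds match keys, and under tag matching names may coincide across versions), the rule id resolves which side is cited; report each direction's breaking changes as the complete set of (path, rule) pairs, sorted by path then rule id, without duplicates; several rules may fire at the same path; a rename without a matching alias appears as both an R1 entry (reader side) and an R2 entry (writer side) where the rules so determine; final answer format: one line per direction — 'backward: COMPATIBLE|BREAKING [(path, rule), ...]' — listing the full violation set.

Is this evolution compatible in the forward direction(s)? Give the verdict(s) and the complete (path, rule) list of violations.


in Shipment below, arrows point writer -> reader
forward for Shipment (reader v1, writer v2):
  Contact -> Contact, writer required: geo aligns to geo
  bytes -> bytes, writer optional: avatar aligns to avatar
  float32 -> float32, writer optional: rating aligns to rating
  float32 -> float32, writer optional: factor aligns to factor
  int64 -> int64, writer required: quantity aligns to quantity
  float64 -> float64, writer required: balance aligns to balance
  int32 -> int32, writer optional: geo.attempts aligns to geo.attempts
  bytes -> bytes, writer optional: geo.payload aligns to geo.payload
  float32 -> float32, writer required: geo.height aligns to geo.height
  nothing fires on Shipment: forward is COMPATIBLE
the rest of the Shipment diff is inert for this question:
  field payload in record Contact: required changed to optional -> triggers nothing under Shipment's printed rules — same verdict
  field height in record Contact: optional changed to required -> affects backward compatibility only, which is not asked

forward: COMPATIBLE []


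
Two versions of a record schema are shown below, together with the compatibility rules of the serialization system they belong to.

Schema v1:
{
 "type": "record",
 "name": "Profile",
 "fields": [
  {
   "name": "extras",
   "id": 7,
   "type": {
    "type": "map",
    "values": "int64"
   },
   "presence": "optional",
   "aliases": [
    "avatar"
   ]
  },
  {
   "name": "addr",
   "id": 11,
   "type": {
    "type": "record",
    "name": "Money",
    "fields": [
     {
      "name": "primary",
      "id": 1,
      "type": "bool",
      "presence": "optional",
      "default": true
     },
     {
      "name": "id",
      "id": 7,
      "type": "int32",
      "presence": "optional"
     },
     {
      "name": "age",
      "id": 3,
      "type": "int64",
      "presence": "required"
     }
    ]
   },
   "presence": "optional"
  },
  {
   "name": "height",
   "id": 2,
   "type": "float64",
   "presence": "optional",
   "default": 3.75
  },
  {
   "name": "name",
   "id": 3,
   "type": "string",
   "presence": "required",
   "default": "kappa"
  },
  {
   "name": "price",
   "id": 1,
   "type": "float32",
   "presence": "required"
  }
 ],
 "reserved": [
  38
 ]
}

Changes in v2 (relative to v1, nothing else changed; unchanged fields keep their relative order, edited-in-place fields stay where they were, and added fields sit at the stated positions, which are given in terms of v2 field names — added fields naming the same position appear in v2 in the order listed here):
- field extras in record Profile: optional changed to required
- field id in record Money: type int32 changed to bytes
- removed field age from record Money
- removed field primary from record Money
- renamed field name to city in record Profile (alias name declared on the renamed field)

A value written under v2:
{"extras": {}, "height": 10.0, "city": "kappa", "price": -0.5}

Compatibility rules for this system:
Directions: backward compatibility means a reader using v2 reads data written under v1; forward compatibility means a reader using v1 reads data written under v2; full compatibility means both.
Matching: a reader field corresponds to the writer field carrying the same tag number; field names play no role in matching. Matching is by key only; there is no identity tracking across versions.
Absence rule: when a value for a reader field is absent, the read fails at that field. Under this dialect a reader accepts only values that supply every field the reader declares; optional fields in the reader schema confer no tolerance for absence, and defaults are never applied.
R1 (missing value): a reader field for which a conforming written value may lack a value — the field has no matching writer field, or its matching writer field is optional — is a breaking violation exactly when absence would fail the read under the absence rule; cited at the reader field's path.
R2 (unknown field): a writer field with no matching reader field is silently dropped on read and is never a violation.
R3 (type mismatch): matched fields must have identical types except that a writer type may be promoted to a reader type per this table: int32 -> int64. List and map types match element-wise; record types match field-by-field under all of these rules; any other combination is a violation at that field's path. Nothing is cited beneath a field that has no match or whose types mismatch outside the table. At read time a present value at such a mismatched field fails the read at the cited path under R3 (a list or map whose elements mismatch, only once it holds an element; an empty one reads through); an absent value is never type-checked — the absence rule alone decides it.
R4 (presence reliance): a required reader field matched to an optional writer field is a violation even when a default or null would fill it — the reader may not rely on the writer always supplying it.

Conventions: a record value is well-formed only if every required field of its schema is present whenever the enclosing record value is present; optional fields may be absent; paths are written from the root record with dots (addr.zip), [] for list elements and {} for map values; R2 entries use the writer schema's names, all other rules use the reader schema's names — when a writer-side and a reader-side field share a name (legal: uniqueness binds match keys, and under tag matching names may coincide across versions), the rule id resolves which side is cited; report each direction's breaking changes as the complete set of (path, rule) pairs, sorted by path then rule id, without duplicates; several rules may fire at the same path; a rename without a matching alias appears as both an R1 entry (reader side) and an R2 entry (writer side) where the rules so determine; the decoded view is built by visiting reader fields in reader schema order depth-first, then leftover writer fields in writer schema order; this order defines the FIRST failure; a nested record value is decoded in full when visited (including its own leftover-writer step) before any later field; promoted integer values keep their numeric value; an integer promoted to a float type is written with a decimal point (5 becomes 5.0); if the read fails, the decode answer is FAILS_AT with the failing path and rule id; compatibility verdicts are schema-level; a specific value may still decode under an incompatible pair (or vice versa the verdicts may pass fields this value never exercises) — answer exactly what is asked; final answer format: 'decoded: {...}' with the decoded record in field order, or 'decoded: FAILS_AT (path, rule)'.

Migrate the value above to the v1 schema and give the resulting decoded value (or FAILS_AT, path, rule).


in Profile below, arrows point writer -> reader
migrating the Profile value to v1:
  extras := {}
  read fails at addr under R1 (no fill)
  => FAILS_AT (addr, R1)
checking off the Profile differences that do not matter here:
  field extras in record Profile: optional changed to required -> schema-level compatibility only; this Profile value's decode is unchanged
  field id in record Money: type int32 changed to bytes -> schema-level compatibility only; this Profile value's decode is unchanged
  removed field age from record Money -> schema-level compatibility only; this Profile value's decode is unchanged
  removed field primary from record Money -> schema-level compatibility only; this Profile value's decode is unchanged
  renamed field name to city in record Profile (alias name declared on the renamed field) -> fires no rule on Profile under this dialect and leaves the result unchanged

decoded: FAILS_AT (addr, R1)


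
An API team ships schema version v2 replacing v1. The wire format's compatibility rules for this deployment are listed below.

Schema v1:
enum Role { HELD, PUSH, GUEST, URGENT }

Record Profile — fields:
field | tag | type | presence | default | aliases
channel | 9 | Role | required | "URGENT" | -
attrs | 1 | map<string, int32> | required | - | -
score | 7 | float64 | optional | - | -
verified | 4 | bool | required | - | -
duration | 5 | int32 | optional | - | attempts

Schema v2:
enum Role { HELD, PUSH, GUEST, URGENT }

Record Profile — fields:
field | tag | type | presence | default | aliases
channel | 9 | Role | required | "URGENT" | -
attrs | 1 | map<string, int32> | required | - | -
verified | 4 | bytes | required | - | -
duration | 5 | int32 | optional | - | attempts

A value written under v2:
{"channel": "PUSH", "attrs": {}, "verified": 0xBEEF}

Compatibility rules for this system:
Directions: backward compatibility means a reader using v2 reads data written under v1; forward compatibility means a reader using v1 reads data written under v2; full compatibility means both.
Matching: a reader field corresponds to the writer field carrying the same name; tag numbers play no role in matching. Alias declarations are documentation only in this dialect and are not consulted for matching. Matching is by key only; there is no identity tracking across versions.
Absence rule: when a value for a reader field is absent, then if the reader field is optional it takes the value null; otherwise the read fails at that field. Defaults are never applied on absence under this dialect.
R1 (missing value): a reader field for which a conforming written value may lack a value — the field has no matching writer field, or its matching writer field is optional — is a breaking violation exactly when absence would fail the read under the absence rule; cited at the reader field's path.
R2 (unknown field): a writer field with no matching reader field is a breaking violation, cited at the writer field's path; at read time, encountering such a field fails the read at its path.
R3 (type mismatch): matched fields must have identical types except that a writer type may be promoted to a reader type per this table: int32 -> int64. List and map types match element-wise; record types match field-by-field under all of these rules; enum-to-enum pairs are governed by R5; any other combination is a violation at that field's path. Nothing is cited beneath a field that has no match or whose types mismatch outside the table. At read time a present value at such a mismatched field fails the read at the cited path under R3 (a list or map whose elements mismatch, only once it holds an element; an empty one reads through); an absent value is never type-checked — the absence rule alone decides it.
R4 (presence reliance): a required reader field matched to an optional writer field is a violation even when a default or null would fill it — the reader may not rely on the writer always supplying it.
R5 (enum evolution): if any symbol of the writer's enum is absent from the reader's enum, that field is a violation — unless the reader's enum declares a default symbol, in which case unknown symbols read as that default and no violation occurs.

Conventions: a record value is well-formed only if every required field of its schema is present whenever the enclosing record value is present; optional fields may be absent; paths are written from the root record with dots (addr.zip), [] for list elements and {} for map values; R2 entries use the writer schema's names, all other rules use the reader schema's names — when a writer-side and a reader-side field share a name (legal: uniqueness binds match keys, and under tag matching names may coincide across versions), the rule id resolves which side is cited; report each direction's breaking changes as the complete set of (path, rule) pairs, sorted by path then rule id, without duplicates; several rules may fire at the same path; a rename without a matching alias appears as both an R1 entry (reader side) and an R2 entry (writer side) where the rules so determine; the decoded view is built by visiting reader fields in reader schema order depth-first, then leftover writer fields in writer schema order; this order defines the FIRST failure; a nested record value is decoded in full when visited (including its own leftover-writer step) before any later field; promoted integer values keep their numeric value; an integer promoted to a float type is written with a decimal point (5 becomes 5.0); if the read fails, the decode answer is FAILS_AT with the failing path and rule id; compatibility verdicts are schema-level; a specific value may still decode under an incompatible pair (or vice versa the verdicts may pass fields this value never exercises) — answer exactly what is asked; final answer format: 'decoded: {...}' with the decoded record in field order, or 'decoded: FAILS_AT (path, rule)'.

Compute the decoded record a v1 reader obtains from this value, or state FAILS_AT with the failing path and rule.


each type pair in Profile: writer, then reader
decoding the Profile value with the v1 reader:
  channel := "PUSH"
  attrs := {}
  score := null (absent, optional -> null)
  read fails at verified under R3
  => FAILS_AT (verified, R3)
ruling out the remaining Profile differences:
  removed field score from record Profile -> shifts the Profile verdicts, not this decode

decoded: FAILS_AT (verified, R3)


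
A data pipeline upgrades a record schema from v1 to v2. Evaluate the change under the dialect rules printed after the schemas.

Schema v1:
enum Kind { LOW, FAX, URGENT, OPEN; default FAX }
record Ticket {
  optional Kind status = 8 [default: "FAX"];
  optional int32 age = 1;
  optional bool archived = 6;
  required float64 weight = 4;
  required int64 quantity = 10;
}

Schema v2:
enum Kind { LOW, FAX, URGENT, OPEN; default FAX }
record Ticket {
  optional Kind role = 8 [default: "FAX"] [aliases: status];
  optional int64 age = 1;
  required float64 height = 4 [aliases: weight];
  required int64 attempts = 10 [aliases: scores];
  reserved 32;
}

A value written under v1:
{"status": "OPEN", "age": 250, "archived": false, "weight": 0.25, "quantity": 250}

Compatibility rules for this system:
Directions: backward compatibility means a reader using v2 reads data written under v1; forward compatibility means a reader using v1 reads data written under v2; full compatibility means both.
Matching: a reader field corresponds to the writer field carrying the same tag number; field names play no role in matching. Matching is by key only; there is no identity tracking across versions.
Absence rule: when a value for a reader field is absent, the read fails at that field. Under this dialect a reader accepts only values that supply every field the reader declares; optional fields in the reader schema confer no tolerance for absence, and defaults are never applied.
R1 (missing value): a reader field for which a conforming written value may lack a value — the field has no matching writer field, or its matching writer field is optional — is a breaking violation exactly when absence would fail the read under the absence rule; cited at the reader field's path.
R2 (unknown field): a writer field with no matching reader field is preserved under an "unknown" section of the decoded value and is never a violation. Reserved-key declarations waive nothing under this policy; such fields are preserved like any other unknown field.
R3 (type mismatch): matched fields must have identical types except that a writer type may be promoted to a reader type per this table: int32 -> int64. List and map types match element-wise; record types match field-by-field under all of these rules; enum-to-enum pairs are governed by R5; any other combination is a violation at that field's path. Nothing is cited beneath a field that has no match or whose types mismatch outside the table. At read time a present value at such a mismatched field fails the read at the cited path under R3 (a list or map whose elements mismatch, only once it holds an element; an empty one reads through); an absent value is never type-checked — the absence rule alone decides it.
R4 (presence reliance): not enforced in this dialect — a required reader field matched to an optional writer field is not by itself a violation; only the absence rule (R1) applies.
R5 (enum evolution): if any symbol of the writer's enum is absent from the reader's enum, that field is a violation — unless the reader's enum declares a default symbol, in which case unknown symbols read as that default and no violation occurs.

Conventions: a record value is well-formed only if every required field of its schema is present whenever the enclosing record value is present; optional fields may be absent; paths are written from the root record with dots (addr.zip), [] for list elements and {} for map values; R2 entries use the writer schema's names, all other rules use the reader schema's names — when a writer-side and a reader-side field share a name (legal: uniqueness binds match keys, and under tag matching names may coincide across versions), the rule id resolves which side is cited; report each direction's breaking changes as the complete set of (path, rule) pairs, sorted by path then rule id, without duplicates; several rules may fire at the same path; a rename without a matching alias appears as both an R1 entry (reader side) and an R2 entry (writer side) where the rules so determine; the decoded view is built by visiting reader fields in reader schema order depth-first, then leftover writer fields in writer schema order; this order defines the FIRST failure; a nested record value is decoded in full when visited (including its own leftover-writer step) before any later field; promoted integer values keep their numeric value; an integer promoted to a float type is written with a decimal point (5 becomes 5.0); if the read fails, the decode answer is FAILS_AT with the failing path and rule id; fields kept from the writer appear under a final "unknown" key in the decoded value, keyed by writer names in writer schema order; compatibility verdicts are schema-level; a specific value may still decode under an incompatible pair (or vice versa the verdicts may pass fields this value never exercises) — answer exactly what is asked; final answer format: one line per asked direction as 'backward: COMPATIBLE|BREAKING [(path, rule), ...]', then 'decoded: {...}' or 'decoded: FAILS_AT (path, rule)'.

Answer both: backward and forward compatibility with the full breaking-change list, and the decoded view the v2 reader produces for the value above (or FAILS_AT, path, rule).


backward: BREAKING [(age, R1), (role, R1)]; forward: BREAKING [(age, R1), (age, R3), (archived, R1), (status, R1)]; decoded: {"role": "OPEN", "age": 250, "height": 0.25, "attempts": 250, "unknown": {"archived": false}}

the writer's type comes first in each Ticket pair
backward pass over Ticket, reader schema v2, writer schema v1:
  Kind -> Kind, writer optional: role aligns to status
  int32 -> int64, writer optional: age aligns to age
  float64 -> float64, writer required: height aligns to weight
  int64 -> int64, writer required: attempts aligns to quantity
  archived (writer side), unknown to reader
  breaking: (age, R1)
  breaking: (role, R1)
  backward on Ticket therefore BREAKING (2)
forward pass over Ticket, reader schema v1, writer schema v2:
  Kind -> Kind, writer optional: status aligns to role
  int64 -> int32, writer optional: age aligns to age
  archived has no writer counterpart
  float64 -> float64, writer required: weight aligns to height
  int64 -> int64, writer required: quantity aligns to attempts
  breaking: (age, R1)
  breaking: (age, R3)
  breaking: (archived, R1)
  breaking: (status, R1)
  forward on Ticket therefore BREAKING (4)
migrating the Ticket value to v2:
  role := "OPEN" (from writer status)
  age := 250 (int32 -> int64)
  height := 0.25 (from writer weight)
  attempts := 250 (from writer quantity)
  writer archived: kept under "unknown"
  => decoded: {"role": "OPEN", "age": 250, "height": 0.25, "attempts": 250, "unknown": {"archived": false}}
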